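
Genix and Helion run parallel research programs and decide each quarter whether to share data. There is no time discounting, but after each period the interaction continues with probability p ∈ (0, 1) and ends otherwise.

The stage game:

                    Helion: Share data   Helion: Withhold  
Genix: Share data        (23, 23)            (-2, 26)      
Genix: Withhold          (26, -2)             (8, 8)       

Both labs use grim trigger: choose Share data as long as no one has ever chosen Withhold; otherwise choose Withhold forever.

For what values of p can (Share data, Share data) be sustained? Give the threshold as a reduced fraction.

Expected cooperation value is 23 + p·23 + p²·23 + … = 23/(1−p); deviation gives 26 + p·8/(1−p).
23 ≥ 26(1−p) + 8p ⇒ 18p ≥ 3 ⇒ p ≥ 3/18 = 1/6.

1/6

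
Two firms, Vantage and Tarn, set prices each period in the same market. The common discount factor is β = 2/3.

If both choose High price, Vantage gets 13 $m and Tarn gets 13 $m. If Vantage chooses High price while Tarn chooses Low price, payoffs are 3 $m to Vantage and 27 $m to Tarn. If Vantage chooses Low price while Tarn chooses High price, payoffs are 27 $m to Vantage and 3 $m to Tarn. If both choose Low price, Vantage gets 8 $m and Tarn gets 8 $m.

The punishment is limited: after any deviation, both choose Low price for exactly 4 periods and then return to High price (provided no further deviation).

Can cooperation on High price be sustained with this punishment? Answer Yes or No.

IC: β+…+β^4 ≥ (27−13)/(13−8) = 14/5.
At β = 2/3: partial sum = 1.6049 < 2.8000. Cooperation not sustainable.

No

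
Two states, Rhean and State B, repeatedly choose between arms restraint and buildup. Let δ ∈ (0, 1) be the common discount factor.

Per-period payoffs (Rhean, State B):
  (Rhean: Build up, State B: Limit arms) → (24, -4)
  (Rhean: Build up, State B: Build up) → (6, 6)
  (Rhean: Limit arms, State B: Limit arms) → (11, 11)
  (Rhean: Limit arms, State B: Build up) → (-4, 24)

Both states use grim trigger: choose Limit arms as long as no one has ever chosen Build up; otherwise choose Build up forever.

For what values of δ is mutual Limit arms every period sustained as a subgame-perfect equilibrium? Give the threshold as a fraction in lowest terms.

13/18

One-period gain from deviating is 24 − 11 = 13. The loss is 11 − 6 = 5 in every subsequent period, with present value 5·δ/(1−δ).
Deviation is unprofitable when 5·δ/(1−δ) ≥ 13, i.e. δ/(1−δ) ≥ 13/5.
Equivalently δ ≥ 13/(13+5) = 13/18.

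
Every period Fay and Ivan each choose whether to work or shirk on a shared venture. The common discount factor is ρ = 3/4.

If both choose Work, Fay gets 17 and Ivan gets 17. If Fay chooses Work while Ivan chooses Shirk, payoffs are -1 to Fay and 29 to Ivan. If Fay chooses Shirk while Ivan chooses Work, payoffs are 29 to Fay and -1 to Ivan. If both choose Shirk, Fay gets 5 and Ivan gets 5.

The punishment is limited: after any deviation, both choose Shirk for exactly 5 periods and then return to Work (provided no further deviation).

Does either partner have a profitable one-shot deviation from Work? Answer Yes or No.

Comparing payoff streams over the 6 periods until play realigns: cooperate → 17(1+ρ+…+ρ^5); deviate → 29 + 5(ρ+…+ρ^5).
Cooperation is sustained iff (17−5)(ρ+…+ρ^5) ≥ 29−17.
ρ+…+ρ^5 = 3/4·(1−(3/4)^5)/(1−3/4) = 2.2881, and (29−17)/(17−5) = 1.0000.
2.2881 ≥ 1.0000, so cooperation is sustainable.

No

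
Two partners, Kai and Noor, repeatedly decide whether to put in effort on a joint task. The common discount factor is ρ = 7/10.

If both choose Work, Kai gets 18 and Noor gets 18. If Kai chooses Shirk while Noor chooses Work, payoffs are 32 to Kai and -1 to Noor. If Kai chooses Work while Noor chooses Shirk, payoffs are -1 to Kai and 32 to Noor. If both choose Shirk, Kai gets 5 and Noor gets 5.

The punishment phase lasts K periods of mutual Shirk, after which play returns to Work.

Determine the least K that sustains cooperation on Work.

Need Σ_{k=1}^{K} ρ^k ≥ (32−18)/(18−5) = 1.0769 at ρ = 7/10.
At K = 1 the sum is 0.7000 < 1.0769; at K = 2 it is 1.1900 ≥ 1.0769.
So the minimum punishment length is K = 2.

2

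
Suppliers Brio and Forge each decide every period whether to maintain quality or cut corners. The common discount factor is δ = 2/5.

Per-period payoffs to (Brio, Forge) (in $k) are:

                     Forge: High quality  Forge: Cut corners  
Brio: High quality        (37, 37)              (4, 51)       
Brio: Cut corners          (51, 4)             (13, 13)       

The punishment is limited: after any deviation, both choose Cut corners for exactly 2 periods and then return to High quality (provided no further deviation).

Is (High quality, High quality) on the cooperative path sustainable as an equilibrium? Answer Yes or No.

No

A one-shot deviation gives 51 now, then 13 for 2 periods, then back to 37.
Gain from deviating: (51−37) today; loss: (37−13) in each of the next 2 periods.
No-deviation condition: (37−13)(δ+…+δ^2) ≥ 51−37, i.e. δ+…+δ^2 ≥ 7/12.
At δ = 2/5: δ+…+δ^2 = 0.5600 < 0.5833.
So cooperation is not sustainable.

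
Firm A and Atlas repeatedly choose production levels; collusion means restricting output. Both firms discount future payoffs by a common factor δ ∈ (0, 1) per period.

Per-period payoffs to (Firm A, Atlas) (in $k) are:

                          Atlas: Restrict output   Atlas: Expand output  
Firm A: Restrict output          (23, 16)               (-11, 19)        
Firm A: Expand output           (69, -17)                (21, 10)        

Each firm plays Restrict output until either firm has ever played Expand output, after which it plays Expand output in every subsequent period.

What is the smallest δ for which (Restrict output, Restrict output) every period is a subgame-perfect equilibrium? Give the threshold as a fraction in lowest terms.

Firm A's threshold: (69−23)/(69−21) = 23/24.
Atlas's threshold: (19−16)/(19−10) = 1/3.
23/24 > 1/3, so Firm A binds and δ* = 23/24.

23/24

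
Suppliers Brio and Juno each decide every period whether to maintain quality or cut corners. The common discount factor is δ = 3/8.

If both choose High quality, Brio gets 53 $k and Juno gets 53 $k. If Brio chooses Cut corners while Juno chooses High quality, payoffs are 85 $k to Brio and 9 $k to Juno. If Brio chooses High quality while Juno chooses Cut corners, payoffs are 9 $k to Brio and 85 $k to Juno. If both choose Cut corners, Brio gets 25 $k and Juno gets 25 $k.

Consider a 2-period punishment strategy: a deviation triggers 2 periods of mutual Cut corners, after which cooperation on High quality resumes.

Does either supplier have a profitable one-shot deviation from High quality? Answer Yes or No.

Yes

A one-shot deviation gives 85 now, then 25 for 2 periods, then back to 53.
Gain from deviating: (85−53) today; loss: (53−25) in each of the next 2 periods.
No-deviation condition: (53−25)(δ+…+δ^2) ≥ 85−53, i.e. δ+…+δ^2 ≥ 8/7.
At δ = 3/8: δ+…+δ^2 = 0.5156 < 1.1429.
So cooperation is not sustainable.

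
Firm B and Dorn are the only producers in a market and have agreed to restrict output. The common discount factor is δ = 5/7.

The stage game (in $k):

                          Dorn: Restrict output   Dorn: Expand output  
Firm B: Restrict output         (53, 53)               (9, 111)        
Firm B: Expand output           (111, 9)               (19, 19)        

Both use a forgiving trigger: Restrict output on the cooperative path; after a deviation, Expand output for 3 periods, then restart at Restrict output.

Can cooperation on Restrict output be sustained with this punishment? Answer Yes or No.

IC: δ+…+δ^3 ≥ (111−53)/(53−19) = 29/17.
At δ = 5/7: partial sum = 1.5889 < 1.7059. Cooperation not sustainable.

No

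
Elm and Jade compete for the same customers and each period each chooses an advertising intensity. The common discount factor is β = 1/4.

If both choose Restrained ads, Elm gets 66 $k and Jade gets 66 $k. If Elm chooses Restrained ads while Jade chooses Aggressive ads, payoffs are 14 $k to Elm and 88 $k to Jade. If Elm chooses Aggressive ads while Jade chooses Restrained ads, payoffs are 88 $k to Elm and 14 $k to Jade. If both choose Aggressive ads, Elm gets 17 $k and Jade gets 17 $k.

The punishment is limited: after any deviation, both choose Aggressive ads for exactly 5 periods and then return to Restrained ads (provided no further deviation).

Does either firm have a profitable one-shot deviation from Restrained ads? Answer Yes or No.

Yes

A one-shot deviation gives 88 now, then 17 for 5 periods, then back to 66.
Gain from deviating: (88−66) today; loss: (66−17) in each of the next 5 periods.
No-deviation condition: (66−17)(β+…+β^5) ≥ 88−66, i.e. β+…+β^5 ≥ 22/49.
At β = 1/4: β+…+β^5 = 0.3330 < 0.4490.
So cooperation is not sustainable.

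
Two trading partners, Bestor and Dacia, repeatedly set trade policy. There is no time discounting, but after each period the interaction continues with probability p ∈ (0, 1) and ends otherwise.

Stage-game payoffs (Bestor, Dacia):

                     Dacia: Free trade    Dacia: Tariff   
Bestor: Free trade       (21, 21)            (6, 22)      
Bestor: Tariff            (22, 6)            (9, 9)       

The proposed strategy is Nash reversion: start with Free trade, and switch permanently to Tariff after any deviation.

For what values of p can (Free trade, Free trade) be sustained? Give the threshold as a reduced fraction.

With no time discounting, the continuation probability p plays the role of the discount factor.
Grim-trigger IC: 21/(1−p) ≥ 22 + 9p/(1−p) ⇒ p ≥ (22−21)/(22−9) = 1/13.

1/13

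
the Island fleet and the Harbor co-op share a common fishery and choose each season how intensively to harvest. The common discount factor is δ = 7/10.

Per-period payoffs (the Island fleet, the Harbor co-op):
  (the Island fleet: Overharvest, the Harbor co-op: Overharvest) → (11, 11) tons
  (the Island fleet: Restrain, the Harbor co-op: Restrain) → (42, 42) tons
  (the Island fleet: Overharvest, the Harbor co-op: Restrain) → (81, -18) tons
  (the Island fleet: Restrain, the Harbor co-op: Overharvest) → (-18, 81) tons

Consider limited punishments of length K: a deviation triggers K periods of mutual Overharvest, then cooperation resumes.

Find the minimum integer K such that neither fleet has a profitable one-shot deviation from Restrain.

3

Need Σ_{k=1}^{K} δ^k ≥ (81−42)/(42−11) = 1.2581 at δ = 7/10.
At K = 2 the sum is 1.1900 < 1.2581; at K = 3 it is 1.5330 ≥ 1.2581.
So the minimum punishment length is K = 3.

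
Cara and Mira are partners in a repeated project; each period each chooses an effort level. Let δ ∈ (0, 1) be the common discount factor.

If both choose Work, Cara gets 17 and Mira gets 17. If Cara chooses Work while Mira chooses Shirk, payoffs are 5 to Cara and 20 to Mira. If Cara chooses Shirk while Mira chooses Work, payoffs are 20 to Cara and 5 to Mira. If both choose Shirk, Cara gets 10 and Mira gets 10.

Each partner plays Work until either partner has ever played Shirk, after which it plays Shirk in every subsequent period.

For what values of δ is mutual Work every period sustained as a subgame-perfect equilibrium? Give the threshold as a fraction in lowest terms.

3/10

One-period gain from deviating is 20 − 17 = 3. The loss is 17 − 10 = 7 in every subsequent period, with present value 7·δ/(1−δ).
Deviation is unprofitable when 7·δ/(1−δ) ≥ 3, i.e. δ/(1−δ) ≥ 3/7.
Equivalently δ ≥ 3/(3+7) = 3/10.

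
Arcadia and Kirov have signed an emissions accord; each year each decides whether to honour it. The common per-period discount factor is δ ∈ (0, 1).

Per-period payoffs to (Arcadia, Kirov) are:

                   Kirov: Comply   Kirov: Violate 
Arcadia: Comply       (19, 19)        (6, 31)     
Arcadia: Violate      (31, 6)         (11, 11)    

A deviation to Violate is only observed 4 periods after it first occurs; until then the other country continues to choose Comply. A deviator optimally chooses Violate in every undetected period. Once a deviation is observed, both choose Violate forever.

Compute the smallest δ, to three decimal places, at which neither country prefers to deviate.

0.880

A deviator earns 31 for 4 periods, then 11 forever; cooperating earns 19 forever. Multiplying the IC by (1−δ):
19 ≥ 31(1−δ^4) + 11δ^4, so 20·δ^4 ≥ 12 and δ^4 ≥ 3/5.
δ ≥ (3/5)^(1/4) ≈ 0.880.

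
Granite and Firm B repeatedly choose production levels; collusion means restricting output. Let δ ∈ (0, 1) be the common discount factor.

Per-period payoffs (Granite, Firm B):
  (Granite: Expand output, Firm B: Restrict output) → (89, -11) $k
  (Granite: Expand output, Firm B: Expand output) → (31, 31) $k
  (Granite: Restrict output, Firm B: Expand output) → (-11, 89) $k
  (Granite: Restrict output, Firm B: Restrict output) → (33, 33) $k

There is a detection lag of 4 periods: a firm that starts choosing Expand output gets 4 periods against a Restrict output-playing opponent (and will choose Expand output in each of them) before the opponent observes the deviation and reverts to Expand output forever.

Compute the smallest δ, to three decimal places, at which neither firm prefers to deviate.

0.991

A deviator earns 89 for 4 periods, then 31 forever; cooperating earns 33 forever. Multiplying the IC by (1−δ):
33 ≥ 89(1−δ^4) + 31δ^4, so 58·δ^4 ≥ 56 and δ^4 ≥ 28/29.
δ ≥ (28/29)^(1/4) ≈ 0.991.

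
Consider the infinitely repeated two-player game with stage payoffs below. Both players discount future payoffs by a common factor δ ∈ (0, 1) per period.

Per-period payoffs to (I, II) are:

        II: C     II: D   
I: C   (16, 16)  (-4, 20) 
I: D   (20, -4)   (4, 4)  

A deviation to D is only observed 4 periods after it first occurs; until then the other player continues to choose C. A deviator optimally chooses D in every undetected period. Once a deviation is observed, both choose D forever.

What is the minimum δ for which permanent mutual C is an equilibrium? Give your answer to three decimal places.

A deviator earns 20 for 4 periods, then 4 forever; cooperating earns 16 forever. Multiplying the IC by (1−δ):
16 ≥ 20(1−δ^4) + 4δ^4, so 16·δ^4 ≥ 4 and δ^4 ≥ 1/4.
δ ≥ (1/4)^(1/4) ≈ 0.707.

0.707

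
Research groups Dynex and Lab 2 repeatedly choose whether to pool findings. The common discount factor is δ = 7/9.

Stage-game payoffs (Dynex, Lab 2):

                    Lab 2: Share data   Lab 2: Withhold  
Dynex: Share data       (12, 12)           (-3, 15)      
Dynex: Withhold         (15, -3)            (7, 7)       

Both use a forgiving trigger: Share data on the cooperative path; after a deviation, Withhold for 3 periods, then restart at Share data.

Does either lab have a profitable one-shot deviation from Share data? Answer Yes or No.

No

A one-shot deviation gives 15 now, then 7 for 3 periods, then back to 12.
Gain from deviating: (15−12) today; loss: (12−7) in each of the next 3 periods.
No-deviation condition: (12−7)(δ+…+δ^3) ≥ 15−12, i.e. δ+…+δ^3 ≥ 3/5.
At δ = 7/9: δ+…+δ^3 = 1.8532 ≥ 0.6000.
So cooperation is sustainable.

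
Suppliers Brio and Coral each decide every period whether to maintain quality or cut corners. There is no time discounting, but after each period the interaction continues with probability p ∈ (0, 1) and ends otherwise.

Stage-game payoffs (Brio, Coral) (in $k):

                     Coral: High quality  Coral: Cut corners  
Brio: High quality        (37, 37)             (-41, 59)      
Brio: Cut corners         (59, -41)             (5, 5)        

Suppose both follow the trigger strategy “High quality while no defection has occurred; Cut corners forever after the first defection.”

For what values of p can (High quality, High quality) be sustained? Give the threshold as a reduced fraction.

11/27

With no time discounting, the continuation probability p plays the role of the discount factor.
Grim-trigger IC: 37/(1−p) ≥ 59 + 5p/(1−p) ⇒ p ≥ (59−37)/(59−5) = 11/27.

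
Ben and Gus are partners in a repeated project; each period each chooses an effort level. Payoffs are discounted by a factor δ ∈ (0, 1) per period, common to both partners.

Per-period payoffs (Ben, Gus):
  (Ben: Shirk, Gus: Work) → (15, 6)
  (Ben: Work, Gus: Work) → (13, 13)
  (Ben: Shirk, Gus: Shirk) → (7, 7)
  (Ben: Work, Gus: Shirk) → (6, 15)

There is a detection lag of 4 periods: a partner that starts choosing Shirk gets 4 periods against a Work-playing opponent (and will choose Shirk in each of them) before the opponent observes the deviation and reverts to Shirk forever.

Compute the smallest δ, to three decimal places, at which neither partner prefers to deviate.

Deviating for the 4 undetected periods gains 15−13 = 2 per period over cooperation, then loses 13−7 = 6 per period forever once punishment starts.
Gain: 2(1 + δ + … + δ^3); loss: 6·δ^4/(1−δ).
No profitable deviation ⇔ 2(1−δ^4) ≤ 6·δ^4, i.e. δ^4 ≥ 2/(2+6) = 1/4.
Hence δ ≥ (1/4)^(1/4) ≈ 0.707.

0.707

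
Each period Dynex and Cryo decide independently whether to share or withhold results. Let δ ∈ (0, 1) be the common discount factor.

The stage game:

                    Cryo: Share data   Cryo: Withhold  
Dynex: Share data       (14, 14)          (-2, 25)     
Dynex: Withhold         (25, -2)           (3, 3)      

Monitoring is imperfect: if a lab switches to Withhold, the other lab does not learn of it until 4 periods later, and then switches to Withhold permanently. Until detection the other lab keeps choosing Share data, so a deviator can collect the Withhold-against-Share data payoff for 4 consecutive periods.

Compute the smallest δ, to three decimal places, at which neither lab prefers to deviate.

A deviator earns 25 for 4 periods, then 3 forever; cooperating earns 14 forever. Multiplying the IC by (1−δ):
14 ≥ 25(1−δ^4) + 3δ^4, so 22·δ^4 ≥ 11 and δ^4 ≥ 1/2.
δ ≥ (1/2)^(1/4) ≈ 0.841.

0.841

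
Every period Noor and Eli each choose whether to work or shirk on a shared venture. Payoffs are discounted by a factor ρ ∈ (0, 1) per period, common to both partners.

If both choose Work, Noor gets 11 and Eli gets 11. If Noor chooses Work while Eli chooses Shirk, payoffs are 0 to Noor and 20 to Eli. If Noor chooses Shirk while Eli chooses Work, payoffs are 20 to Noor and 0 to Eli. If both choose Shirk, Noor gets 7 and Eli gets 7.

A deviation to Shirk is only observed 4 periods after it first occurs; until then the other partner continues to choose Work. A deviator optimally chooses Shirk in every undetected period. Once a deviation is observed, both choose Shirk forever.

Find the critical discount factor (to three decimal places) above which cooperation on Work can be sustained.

A deviator earns 20 for 4 periods, then 7 forever; cooperating earns 11 forever. Multiplying the IC by (1−ρ):
11 ≥ 20(1−ρ^4) + 7ρ^4, so 13·ρ^4 ≥ 9 and ρ^4 ≥ 9/13.
ρ ≥ (9/13)^(1/4) ≈ 0.912.

0.912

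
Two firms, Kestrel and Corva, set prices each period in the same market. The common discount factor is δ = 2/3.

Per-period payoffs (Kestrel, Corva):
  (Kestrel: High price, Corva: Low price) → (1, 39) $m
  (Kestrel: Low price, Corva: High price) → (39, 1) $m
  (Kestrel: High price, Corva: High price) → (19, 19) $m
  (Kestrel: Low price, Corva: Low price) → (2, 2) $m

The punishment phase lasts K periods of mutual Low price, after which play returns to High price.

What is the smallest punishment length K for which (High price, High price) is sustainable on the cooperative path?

IC: δ(1−δ^K)/(1−δ) ≥ (39−19)/(19−2) = 20/17.
With δ = 2/3: need 1 − δ^K ≥ 20/17·(1−2/3)/(2/3), i.e. δ^K ≤ 0.4118.
Since (2/3)^2 = 0.4444 and (2/3)^3 = 0.2963, the smallest such K is 3.

3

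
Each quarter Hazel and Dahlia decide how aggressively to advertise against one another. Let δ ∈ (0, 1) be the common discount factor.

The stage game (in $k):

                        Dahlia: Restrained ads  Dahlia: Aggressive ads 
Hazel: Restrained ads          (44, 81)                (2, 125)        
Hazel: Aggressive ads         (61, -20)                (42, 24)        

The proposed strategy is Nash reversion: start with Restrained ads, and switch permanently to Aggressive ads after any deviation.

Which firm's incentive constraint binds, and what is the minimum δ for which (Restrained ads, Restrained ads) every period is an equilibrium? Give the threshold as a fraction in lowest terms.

Hazel: cooperation gives 44 each period; deviation gives 61 once then 42 forever.
  44/(1−δ) ≥ 61 + 42δ/(1−δ) ⇒ δ ≥ 17/19.
Dahlia: cooperation gives 81 each period; deviation gives 125 once then 24 forever.
  δ ≥ 44/101.
Both must hold, so the binding constraint is Hazel's: δ ≥ 17/19.

Hazel; δ ≥ 17/19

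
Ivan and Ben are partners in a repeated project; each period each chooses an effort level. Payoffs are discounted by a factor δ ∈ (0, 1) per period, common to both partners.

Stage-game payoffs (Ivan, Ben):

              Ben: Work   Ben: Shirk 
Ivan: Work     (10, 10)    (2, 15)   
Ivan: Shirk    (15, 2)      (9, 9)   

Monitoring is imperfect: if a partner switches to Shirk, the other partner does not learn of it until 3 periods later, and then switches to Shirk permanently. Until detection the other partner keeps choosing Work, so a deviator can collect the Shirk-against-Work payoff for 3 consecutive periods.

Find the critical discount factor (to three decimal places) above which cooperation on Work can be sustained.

0.941

The best deviation is to choose Shirk for all 3 undetected periods, earning 15 each, then 9 forever once detected.
Deviation value: 15(1−δ^3)/(1−δ) + 9δ^3/(1−δ); cooperation value: 10/(1−δ).
IC: 10 ≥ 15(1−δ^3) + 9δ^3 = 15 − 6δ^3.
So δ^3 ≥ 5/6, giving δ ≥ (5/6)^(1/3) ≈ 0.941.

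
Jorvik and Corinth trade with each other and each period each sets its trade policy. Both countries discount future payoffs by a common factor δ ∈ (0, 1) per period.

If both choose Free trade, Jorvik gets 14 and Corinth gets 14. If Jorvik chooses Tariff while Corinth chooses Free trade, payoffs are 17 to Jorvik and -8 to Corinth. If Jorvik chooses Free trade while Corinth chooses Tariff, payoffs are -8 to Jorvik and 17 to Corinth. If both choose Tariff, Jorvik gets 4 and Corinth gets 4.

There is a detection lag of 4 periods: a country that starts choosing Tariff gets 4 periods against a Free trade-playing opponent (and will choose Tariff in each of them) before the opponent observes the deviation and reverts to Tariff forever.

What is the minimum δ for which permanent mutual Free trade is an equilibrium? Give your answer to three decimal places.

0.693

A deviator earns 17 for 4 periods, then 4 forever; cooperating earns 14 forever. Multiplying the IC by (1−δ):
14 ≥ 17(1−δ^4) + 4δ^4, so 13·δ^4 ≥ 3 and δ^4 ≥ 3/13.
δ ≥ (3/13)^(1/4) ≈ 0.693.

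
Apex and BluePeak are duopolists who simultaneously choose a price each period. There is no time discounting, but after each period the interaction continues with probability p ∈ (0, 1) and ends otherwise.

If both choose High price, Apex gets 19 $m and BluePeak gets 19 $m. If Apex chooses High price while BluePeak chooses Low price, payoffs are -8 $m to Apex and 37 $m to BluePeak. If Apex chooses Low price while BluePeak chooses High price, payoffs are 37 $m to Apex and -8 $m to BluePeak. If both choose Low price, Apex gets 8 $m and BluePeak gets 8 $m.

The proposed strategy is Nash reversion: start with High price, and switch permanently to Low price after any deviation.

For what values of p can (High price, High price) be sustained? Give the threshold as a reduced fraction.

With no time discounting, the continuation probability p plays the role of the discount factor.
Grim-trigger IC: 19/(1−p) ≥ 37 + 8p/(1−p) ⇒ p ≥ (37−19)/(37−8) = 18/29.

18/29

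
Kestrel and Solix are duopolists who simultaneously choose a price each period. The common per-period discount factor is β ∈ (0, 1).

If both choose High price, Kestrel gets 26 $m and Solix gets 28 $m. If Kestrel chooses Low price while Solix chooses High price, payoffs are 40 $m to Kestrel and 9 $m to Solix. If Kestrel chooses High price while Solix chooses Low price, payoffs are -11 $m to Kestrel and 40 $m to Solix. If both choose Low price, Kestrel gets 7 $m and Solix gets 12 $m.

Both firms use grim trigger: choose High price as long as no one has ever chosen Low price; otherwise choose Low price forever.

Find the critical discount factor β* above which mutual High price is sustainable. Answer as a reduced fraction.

3/7

Kestrel's threshold: (40−26)/(40−7) = 14/33.
Solix's threshold: (40−28)/(40−12) = 3/7.
14/33 < 3/7, so Solix binds and β* = 3/7.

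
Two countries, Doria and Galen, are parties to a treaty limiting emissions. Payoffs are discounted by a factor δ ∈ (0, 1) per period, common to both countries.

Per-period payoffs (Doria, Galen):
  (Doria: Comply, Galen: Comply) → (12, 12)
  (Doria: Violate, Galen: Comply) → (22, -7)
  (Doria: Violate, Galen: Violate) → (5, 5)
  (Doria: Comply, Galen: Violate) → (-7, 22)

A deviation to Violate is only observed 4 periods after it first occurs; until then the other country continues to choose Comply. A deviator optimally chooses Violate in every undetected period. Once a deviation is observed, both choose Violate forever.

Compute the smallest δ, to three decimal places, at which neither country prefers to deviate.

Deviating for the 4 undetected periods gains 22−12 = 10 per period over cooperation, then loses 12−5 = 7 per period forever once punishment starts.
Gain: 10(1 + δ + … + δ^3); loss: 7·δ^4/(1−δ).
No profitable deviation ⇔ 10(1−δ^4) ≤ 7·δ^4, i.e. δ^4 ≥ 10/(10+7) = 10/17.
Hence δ ≥ (10/17)^(1/4) ≈ 0.876.

0.876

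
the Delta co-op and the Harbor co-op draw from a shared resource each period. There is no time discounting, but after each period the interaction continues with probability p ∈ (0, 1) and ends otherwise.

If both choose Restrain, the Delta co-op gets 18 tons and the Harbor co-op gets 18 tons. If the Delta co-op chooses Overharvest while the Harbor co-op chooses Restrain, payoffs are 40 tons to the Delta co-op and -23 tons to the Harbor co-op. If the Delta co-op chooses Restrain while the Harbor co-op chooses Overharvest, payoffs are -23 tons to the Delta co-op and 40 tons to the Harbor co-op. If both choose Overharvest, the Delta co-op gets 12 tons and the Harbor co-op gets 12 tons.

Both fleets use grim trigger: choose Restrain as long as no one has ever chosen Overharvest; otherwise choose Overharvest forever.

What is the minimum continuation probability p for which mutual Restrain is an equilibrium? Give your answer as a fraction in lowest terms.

11/14

With no time discounting, the continuation probability p plays the role of the discount factor.
Grim-trigger IC: 18/(1−p) ≥ 40 + 12p/(1−p) ⇒ p ≥ (40−18)/(40−12) = 11/14.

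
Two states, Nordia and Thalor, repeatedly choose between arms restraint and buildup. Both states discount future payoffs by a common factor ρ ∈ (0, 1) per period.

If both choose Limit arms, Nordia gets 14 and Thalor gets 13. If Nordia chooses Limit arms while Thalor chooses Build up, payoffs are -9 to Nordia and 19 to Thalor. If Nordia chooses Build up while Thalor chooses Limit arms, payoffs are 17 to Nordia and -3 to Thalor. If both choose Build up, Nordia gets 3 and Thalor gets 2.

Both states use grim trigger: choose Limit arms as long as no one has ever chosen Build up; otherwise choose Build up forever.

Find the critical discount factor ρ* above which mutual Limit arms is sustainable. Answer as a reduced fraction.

For Nordia: deviation gain 17−14 = 3, per-period punishment loss 14−3 = 11. IC gives ρ ≥ 3/14.
For Thalor: gain 6, loss 11 per period, so ρ ≥ 6/17.
The tighter constraint is Thalor's, so cooperation needs ρ ≥ 6/17.

6/17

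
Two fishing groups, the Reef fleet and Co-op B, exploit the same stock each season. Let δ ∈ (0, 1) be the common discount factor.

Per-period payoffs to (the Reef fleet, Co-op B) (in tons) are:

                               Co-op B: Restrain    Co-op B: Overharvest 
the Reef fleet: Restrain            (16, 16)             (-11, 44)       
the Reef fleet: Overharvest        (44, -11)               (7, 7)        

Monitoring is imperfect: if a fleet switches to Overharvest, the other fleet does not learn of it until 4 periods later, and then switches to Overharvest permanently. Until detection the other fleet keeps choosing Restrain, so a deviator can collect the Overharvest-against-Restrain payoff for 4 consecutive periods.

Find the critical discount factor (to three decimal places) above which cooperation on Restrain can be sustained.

0.933

A deviator earns 44 for 4 periods, then 7 forever; cooperating earns 16 forever. Multiplying the IC by (1−δ):
16 ≥ 44(1−δ^4) + 7δ^4, so 37·δ^4 ≥ 28 and δ^4 ≥ 28/37.
δ ≥ (28/37)^(1/4) ≈ 0.933.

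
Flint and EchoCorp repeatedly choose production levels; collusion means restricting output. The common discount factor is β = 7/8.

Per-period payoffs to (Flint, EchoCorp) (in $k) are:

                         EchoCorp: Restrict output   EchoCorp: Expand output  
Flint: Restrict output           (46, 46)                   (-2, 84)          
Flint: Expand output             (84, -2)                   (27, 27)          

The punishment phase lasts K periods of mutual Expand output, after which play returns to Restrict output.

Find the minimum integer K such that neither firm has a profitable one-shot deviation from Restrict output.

Need Σ_{k=1}^{K} β^k ≥ (84−46)/(46−27) = 2.0000 at β = 7/8.
At K = 2 the sum is 1.6406 < 2.0000; at K = 3 it is 2.3105 ≥ 2.0000.
So the minimum punishment length is K = 3.

3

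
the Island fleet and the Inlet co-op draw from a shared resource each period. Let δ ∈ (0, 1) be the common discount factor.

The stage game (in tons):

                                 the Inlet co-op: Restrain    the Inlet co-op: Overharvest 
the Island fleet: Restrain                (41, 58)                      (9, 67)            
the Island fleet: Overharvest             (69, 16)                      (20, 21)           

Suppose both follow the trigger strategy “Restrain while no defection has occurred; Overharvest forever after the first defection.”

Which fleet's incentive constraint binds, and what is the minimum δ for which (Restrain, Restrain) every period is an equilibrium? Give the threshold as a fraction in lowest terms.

the Island fleet: cooperation gives 41 each period; deviation gives 69 once then 20 forever.
  41/(1−δ) ≥ 69 + 20δ/(1−δ) ⇒ δ ≥ 28/49 = 4/7.
the Inlet co-op: cooperation gives 58 each period; deviation gives 67 once then 21 forever.
  δ ≥ 9/46.
Both must hold, so the binding constraint is the Island fleet's: δ ≥ 4/7.

the Island fleet; δ ≥ 4/7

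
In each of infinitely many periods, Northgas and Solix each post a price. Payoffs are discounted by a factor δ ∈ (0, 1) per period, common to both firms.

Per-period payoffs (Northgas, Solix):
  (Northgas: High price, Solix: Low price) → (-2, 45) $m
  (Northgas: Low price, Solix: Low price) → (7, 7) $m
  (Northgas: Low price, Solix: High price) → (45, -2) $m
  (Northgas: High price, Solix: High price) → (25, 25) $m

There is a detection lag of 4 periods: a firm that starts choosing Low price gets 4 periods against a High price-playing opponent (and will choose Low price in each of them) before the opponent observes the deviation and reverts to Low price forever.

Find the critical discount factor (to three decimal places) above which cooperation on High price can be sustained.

0.852

The best deviation is to choose Low price for all 4 undetected periods, earning 45 each, then 7 forever once detected.
Deviation value: 45(1−δ^4)/(1−δ) + 7δ^4/(1−δ); cooperation value: 25/(1−δ).
IC: 25 ≥ 45(1−δ^4) + 7δ^4 = 45 − 38δ^4.
So δ^4 ≥ 20/38 = 10/19, giving δ ≥ (10/19)^(1/4) ≈ 0.852.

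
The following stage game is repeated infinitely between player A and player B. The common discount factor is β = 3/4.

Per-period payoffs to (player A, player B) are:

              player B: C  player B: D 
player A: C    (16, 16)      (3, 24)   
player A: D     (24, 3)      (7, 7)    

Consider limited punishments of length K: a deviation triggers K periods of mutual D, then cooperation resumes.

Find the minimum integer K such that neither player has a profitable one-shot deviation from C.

2

No profitable deviation requires (16−7)(β+…+β^K) ≥ 24−16, i.e. β+…+β^K ≥ 8/9 ≈ 0.8889.
With β = 3/4, the partial sums are K=1: 0.7500, K=2: 1.3125.
K = 2 is the first length at which the sum reaches 0.8889.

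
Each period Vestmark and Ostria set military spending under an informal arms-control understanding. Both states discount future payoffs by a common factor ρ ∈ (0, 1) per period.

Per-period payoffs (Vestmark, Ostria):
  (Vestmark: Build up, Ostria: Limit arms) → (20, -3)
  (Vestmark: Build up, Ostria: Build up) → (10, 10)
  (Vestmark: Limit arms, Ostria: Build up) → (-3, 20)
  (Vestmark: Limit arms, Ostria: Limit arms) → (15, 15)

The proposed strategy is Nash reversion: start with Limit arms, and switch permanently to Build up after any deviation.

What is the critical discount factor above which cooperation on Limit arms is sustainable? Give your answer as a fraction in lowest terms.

One-period gain from deviating is 20 − 15 = 5. The loss is 15 − 10 = 5 in every subsequent period, with present value 5·ρ/(1−ρ).
Deviation is unprofitable when 5·ρ/(1−ρ) ≥ 5, i.e. ρ/(1−ρ) ≥ 1.
Equivalently ρ ≥ 5/(5+5) = 1/2.

1/2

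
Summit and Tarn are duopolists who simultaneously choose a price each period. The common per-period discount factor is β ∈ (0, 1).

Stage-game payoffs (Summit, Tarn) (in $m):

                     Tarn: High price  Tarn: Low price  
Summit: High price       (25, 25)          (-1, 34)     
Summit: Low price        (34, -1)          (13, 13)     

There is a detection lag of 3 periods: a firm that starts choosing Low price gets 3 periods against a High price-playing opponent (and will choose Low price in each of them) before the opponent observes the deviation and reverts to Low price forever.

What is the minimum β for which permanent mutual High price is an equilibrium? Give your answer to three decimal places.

A deviator earns 34 for 3 periods, then 13 forever; cooperating earns 25 forever. Multiplying the IC by (1−β):
25 ≥ 34(1−β^3) + 13β^3, so 21·β^3 ≥ 9 and β^3 ≥ 3/7.
β ≥ (3/7)^(1/3) ≈ 0.754.

0.754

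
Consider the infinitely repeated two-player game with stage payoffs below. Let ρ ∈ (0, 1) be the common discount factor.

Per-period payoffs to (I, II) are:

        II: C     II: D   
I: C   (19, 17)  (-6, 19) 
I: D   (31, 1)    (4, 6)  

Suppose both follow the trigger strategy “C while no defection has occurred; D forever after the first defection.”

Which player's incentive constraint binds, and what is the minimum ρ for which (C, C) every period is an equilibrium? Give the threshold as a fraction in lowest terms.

I; ρ ≥ 4/9

I: cooperation gives 19 each period; deviation gives 31 once then 4 forever.
  19/(1−ρ) ≥ 31 + 4ρ/(1−ρ) ⇒ ρ ≥ 12/27 = 4/9.
II: cooperation gives 17 each period; deviation gives 19 once then 6 forever.
  ρ ≥ 2/13.
Both must hold, so the binding constraint is I's: ρ ≥ 4/9.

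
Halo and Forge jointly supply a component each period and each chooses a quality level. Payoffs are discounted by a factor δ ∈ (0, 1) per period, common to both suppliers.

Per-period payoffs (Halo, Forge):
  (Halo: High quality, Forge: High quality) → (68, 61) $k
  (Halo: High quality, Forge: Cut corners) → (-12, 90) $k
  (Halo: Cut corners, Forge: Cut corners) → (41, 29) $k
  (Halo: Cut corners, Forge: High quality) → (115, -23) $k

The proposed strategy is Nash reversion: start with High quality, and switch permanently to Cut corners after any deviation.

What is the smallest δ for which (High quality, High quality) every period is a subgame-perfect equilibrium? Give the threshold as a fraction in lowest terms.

Halo: cooperation gives 68 each period; deviation gives 115 once then 41 forever.
  68/(1−δ) ≥ 115 + 41δ/(1−δ) ⇒ δ ≥ 47/74.
Forge: cooperation gives 61 each period; deviation gives 90 once then 29 forever.
  δ ≥ 29/61.
Both must hold, so the binding constraint is Halo's: δ ≥ 47/74.

47/74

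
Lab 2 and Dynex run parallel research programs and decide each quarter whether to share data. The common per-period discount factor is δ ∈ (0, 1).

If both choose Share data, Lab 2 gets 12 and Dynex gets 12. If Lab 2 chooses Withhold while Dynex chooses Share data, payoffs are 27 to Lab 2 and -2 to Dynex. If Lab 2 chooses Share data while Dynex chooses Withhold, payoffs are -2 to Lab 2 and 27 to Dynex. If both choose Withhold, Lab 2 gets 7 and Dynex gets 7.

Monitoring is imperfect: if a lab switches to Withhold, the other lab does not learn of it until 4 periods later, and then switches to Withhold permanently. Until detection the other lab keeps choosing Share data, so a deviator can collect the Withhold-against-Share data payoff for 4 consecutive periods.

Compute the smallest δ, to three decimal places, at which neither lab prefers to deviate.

0.931

Deviating for the 4 undetected periods gains 27−12 = 15 per period over cooperation, then loses 12−7 = 5 per period forever once punishment starts.
Gain: 15(1 + δ + … + δ^3); loss: 5·δ^4/(1−δ).
No profitable deviation ⇔ 15(1−δ^4) ≤ 5·δ^4, i.e. δ^4 ≥ 15/(15+5) = 3/4.
Hence δ ≥ (3/4)^(1/4) ≈ 0.931.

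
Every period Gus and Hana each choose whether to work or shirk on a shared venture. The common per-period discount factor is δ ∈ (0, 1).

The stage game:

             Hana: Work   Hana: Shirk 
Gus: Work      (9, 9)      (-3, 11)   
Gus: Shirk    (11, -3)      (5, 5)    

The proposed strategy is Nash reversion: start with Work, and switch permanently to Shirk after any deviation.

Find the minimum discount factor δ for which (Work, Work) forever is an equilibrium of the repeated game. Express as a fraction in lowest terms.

Cooperation forever yields 9 each period: 9/(1−δ).
Deviating yields 11 once, then 5 forever: 11 + 5δ/(1−δ).
No profitable deviation requires 9/(1−δ) ≥ 11 + 5δ/(1−δ).
Multiplying by (1−δ): 9 ≥ 11(1−δ) + 5δ = 11 − 6δ.
So 6δ ≥ 2, i.e. δ ≥ 2/6 = 1/3.

1/3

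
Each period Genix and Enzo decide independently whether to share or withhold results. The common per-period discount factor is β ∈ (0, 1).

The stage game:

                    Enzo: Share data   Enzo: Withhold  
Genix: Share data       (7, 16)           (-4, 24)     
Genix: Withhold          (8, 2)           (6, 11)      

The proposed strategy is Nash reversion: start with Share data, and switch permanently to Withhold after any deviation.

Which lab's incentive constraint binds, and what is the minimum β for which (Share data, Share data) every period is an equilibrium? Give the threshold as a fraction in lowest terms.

Genix: cooperation gives 7 each period; deviation gives 8 once then 6 forever.
  7/(1−β) ≥ 8 + 6β/(1−β) ⇒ β ≥ 1/2.
Enzo: cooperation gives 16 each period; deviation gives 24 once then 11 forever.
  β ≥ 8/13.
Both must hold, so the binding constraint is Enzo's: β ≥ 8/13.

Enzo; β ≥ 8/13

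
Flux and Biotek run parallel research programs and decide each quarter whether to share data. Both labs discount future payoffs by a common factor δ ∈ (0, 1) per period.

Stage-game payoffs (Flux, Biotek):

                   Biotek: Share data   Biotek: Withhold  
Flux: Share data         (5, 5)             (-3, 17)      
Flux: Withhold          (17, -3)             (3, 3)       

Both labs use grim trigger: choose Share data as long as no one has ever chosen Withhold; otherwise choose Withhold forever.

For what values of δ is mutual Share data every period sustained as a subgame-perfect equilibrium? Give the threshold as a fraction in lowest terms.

6/7

Under grim trigger the critical discount factor is (T−C)/(T−P) with T = 17, C = 5, P = 3.
δ* = (17−5)/(17−3) = 12/14 = 6/7.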